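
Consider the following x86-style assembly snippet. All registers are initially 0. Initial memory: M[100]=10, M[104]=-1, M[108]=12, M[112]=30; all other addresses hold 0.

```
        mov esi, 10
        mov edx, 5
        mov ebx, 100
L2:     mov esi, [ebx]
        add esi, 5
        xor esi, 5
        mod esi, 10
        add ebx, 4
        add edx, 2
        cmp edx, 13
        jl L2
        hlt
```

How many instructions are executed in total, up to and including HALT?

esi=10
edx=5
ebx=100
esi=M[100]=10
esi=10+5=15
esi=15^5=10
esi=10%10=0
ebx=100+4=104
edx=5+2=7
cmp edx, 13  (cmp 7,13)
jl L2: taken
esi=M[104]=-1
esi=(-1)+5=4
esi=4^5=1
esi=1%10=1
ebx=104+4=108
edx=7+2=9
cmp edx, 13  (cmp 9,13)
jl L2: taken
esi=M[108]=12
esi=12+5=17
esi=17^5=20
esi=20%10=0
ebx=108+4=112
edx=9+2=11
cmp edx, 13  (cmp 11,13)
jl L2: taken
esi=M[112]=30
esi=30+5=35
esi=35^5=38
esi=38%10=8
ebx=112+4=116
edx=11+2=13
cmp edx, 13  (cmp 13,13)
jl L2: not taken
halt.
Total executed instructions: 36.

36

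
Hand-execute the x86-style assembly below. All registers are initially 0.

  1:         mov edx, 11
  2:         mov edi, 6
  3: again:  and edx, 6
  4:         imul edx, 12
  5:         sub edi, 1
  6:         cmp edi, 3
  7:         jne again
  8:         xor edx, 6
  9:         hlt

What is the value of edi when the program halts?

3

edx=11
edi=6
edx=11&6=2
edx=2*12=24
edi=6-1=5
cmp edi, 3  (cmp 5,3)
jne again: taken
edx=24&6=0
edx=0*12=0
edi=5-1=4
cmp edi, 3  (cmp 4,3)
jne again: taken
edx=0&6=0
edx=0*12=0
edi=4-1=3
cmp edi, 3  (cmp 3,3)
jne again: not taken
edx=0^6=6
halt.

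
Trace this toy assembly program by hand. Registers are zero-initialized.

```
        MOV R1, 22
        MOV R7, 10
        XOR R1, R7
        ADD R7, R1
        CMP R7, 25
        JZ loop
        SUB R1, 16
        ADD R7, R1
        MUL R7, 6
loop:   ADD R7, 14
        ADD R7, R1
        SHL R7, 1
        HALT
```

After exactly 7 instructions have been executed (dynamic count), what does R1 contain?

after MOV R1, 22: R1=22
after MOV R7, 10: R7=10
after XOR R1, R7: R1=22^10=28
after ADD R7, R1: R7=10+28=38
CMP R7, 25  (cmp 38,25)
JZ loop: not taken
after SUB R1, 16: R1=28-16=12
After step 7: R1 = 12.

12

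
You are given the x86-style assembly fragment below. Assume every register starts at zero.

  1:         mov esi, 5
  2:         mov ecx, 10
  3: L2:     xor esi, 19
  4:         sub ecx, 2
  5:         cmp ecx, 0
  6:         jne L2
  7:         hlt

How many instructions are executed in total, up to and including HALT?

mov esi, 5 → esi=5
mov ecx, 10 → ecx=10
xor esi, 19 → esi=5^19=22
sub ecx, 2 → ecx=10-2=8
cmp ecx, 0  (cmp 8,0)
jne L2: taken
xor esi, 19 → esi=22^19=5
sub ecx, 2 → ecx=8-2=6
cmp ecx, 0  (cmp 6,0)
jne L2: taken
xor esi, 19 → esi=5^19=22
sub ecx, 2 → ecx=6-2=4
cmp ecx, 0  (cmp 4,0)
jne L2: taken
xor esi, 19 → esi=22^19=5
sub ecx, 2 → ecx=4-2=2
cmp ecx, 0  (cmp 2,0)
jne L2: taken
xor esi, 19 → esi=5^19=22
sub ecx, 2 → ecx=2-2=0
cmp ecx, 0  (cmp 0,0)
jne L2: not taken
halt.
Total executed instructions: 23.

23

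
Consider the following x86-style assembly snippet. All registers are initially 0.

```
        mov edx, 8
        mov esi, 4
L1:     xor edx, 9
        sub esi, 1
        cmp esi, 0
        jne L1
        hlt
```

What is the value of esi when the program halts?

0

after mov edx, 8: edx=8
after mov esi, 4: esi=4
after xor edx, 9: edx=8^9=1
after sub esi, 1: esi=4-1=3
cmp esi, 0  (cmp 3,0)
jne L1: taken
after xor edx, 9: edx=1^9=8
after sub esi, 1: esi=3-1=2
cmp esi, 0  (cmp 2,0)
jne L1: taken
after xor edx, 9: edx=8^9=1
after sub esi, 1: esi=2-1=1
cmp esi, 0  (cmp 1,0)
jne L1: taken
after xor edx, 9: edx=1^9=8
after sub esi, 1: esi=1-1=0
cmp esi, 0  (cmp 0,0)
jne L1: not taken
halt.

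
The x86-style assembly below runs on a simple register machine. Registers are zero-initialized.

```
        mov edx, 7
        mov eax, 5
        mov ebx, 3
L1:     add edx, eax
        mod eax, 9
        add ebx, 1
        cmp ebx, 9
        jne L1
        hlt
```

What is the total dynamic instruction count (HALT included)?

edx=7
eax=5
ebx=3
edx=7+5=12
eax=5%9=5
ebx=3+1=4
cmp ebx, 9  (cmp 4,9)
jne L1: taken
edx=12+5=17
eax=5%9=5
ebx=4+1=5
cmp ebx, 9  (cmp 5,9)
jne L1: taken
edx=17+5=22
eax=5%9=5
ebx=5+1=6
cmp ebx, 9  (cmp 6,9)
jne L1: taken
edx=22+5=27
eax=5%9=5
ebx=6+1=7
cmp ebx, 9  (cmp 7,9)
jne L1: taken
edx=27+5=32
eax=5%9=5
ebx=7+1=8
cmp ebx, 9  (cmp 8,9)
jne L1: taken
edx=32+5=37
eax=5%9=5
ebx=8+1=9
cmp ebx, 9  (cmp 9,9)
jne L1: not taken
halt.
Total executed instructions: 34.

34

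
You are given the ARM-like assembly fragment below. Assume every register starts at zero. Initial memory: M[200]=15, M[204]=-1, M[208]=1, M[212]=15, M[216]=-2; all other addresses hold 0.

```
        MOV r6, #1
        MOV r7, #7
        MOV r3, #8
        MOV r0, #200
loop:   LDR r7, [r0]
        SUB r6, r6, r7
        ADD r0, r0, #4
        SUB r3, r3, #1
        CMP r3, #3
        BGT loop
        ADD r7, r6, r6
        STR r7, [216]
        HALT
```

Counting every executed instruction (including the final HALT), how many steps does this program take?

37

after MOV r6, #1: r6=1
after MOV r7, #7: r7=7
after MOV r3, #8: r3=8
after MOV r0, #200: r0=200
after LDR r7, [r0]: r7=M[200]=15
after SUB r6, r6, r7: r6=1-15=-14
after ADD r0, r0, #4: r0=200+4=204
after SUB r3, r3, #1: r3=8-1=7
CMP r3, #3  (cmp 7,3)
BGT loop: taken
after LDR r7, [r0]: r7=M[204]=-1
after SUB r6, r6, r7: r6=(-14)-(-1)=-13
after ADD r0, r0, #4: r0=204+4=208
after SUB r3, r3, #1: r3=7-1=6
CMP r3, #3  (cmp 6,3)
BGT loop: taken
after LDR r7, [r0]: r7=M[208]=1
after SUB r6, r6, r7: r6=(-13)-1=-14
after ADD r0, r0, #4: r0=208+4=212
after SUB r3, r3, #1: r3=6-1=5
CMP r3, #3  (cmp 5,3)
BGT loop: taken
after LDR r7, [r0]: r7=M[212]=15
after SUB r6, r6, r7: r6=(-14)-15=-29
after ADD r0, r0, #4: r0=212+4=216
after SUB r3, r3, #1: r3=5-1=4
CMP r3, #3  (cmp 4,3)
BGT loop: taken
after LDR r7, [r0]: r7=M[216]=-2
after SUB r6, r6, r7: r6=(-29)-(-2)=-27
after ADD r0, r0, #4: r0=216+4=220
after SUB r3, r3, #1: r3=4-1=3
CMP r3, #3  (cmp 3,3)
BGT loop: not taken
after ADD r7, r6, r6: r7=(-27)+(-27)=-54
STR r7, [216] → M[216]=-54
halt.
Total executed instructions: 37.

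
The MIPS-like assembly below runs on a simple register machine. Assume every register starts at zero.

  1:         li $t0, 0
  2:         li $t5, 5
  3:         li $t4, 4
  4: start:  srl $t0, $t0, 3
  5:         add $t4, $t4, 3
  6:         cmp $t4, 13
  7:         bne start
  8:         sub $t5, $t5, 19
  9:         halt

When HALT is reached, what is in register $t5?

-14

after li $t0, 0: $t0=0
after li $t5, 5: $t5=5
after li $t4, 4: $t4=4
after srl $t0, $t0, 3: $t0=0>>3=0
after add $t4, $t4, 3: $t4=4+3=7
cmp $t4, 13  (cmp 7,13)
bne start: taken
after srl $t0, $t0, 3: $t0=0>>3=0
after add $t4, $t4, 3: $t4=7+3=10
cmp $t4, 13  (cmp 10,13)
bne start: taken
after srl $t0, $t0, 3: $t0=0>>3=0
after add $t4, $t4, 3: $t4=10+3=13
cmp $t4, 13  (cmp 13,13)
bne start: not taken
after sub $t5, $t5, 19: $t5=5-19=-14
halt.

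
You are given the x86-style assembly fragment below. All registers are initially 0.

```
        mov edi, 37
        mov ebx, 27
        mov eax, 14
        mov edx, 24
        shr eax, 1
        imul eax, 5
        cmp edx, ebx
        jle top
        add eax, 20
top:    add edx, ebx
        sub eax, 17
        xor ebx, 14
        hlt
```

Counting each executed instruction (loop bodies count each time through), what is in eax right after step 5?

7

mov edi, 37 → edi=37
mov ebx, 27 → ebx=27
mov eax, 14 → eax=14
mov edx, 24 → edx=24
shr eax, 1 → eax=14>>1=7
After step 5: eax = 7.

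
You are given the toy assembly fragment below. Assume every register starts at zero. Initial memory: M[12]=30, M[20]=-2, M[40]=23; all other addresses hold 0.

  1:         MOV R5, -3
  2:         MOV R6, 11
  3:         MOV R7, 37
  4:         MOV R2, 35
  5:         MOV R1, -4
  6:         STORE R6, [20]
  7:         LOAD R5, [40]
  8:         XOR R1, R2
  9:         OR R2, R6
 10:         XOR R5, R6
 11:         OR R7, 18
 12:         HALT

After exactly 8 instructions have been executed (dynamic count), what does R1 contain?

-33

MOV R5, -3 → R5=-3
MOV R6, 11 → R6=11
MOV R7, 37 → R7=37
MOV R2, 35 → R2=35
MOV R1, -4 → R1=-4
STORE R6, [20] → M[20]=11
LOAD R5, [40] → R5=M[40]=23
XOR R1, R2 → R1=(-4)^35=-33
After step 8: R1 = -33.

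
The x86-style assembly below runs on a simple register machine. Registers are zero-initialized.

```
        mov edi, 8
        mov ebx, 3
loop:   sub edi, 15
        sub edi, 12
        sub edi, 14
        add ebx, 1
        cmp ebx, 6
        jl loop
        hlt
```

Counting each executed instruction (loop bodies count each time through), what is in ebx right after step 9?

4

mov edi, 8 → edi=8
mov ebx, 3 → ebx=3
sub edi, 15 → edi=8-15=-7
sub edi, 12 → edi=(-7)-12=-19
sub edi, 14 → edi=(-19)-14=-33
add ebx, 1 → ebx=3+1=4
cmp ebx, 6  (cmp 4,6)
jl loop: taken
sub edi, 15 → edi=(-33)-15=-48
After step 9: ebx = 4.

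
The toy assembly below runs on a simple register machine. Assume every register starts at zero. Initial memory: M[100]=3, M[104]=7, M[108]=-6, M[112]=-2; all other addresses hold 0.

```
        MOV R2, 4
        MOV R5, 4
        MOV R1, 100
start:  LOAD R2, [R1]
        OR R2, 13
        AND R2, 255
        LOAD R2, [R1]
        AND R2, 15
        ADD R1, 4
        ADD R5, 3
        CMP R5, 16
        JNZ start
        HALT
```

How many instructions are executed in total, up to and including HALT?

40

after MOV R2, 4: R2=4
after MOV R5, 4: R5=4
after MOV R1, 100: R1=100
after LOAD R2, [R1]: R2=M[100]=3
after OR R2, 13: R2=3|13=15
after AND R2, 255: R2=15&255=15
after LOAD R2, [R1]: R2=M[100]=3
after AND R2, 15: R2=3&15=3
after ADD R1, 4: R1=100+4=104
after ADD R5, 3: R5=4+3=7
CMP R5, 16  (cmp 7,16)
JNZ start: taken
after LOAD R2, [R1]: R2=M[104]=7
after OR R2, 13: R2=7|13=15
after AND R2, 255: R2=15&255=15
after LOAD R2, [R1]: R2=M[104]=7
after AND R2, 15: R2=7&15=7
after ADD R1, 4: R1=104+4=108
after ADD R5, 3: R5=7+3=10
CMP R5, 16  (cmp 10,16)
JNZ start: taken
after LOAD R2, [R1]: R2=M[108]=-6
after OR R2, 13: R2=(-6)|13=-1
after AND R2, 255: R2=(-1)&255=255
after LOAD R2, [R1]: R2=M[108]=-6
after AND R2, 15: R2=(-6)&15=10
after ADD R1, 4: R1=108+4=112
after ADD R5, 3: R5=10+3=13
CMP R5, 16  (cmp 13,16)
JNZ start: taken
after LOAD R2, [R1]: R2=M[112]=-2
after OR R2, 13: R2=(-2)|13=-1
after AND R2, 255: R2=(-1)&255=255
after LOAD R2, [R1]: R2=M[112]=-2
after AND R2, 15: R2=(-2)&15=14
after ADD R1, 4: R1=112+4=116
after ADD R5, 3: R5=13+3=16
CMP R5, 16  (cmp 16,16)
JNZ start: not taken
halt.
Total executed instructions: 40.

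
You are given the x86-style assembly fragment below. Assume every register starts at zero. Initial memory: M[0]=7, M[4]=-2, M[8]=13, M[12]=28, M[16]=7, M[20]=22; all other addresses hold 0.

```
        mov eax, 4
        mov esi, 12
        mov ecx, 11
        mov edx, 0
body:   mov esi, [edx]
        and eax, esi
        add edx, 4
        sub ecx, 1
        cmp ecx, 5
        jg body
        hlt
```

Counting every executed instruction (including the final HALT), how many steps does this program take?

41

after mov eax, 4: eax=4
after mov esi, 12: esi=12
after mov ecx, 11: ecx=11
after mov edx, 0: edx=0
after mov esi, [edx]: esi=M[0]=7
after and eax, esi: eax=4&7=4
after add edx, 4: edx=0+4=4
after sub ecx, 1: ecx=11-1=10
cmp ecx, 5  (cmp 10,5)
jg body: taken
after mov esi, [edx]: esi=M[4]=-2
after and eax, esi: eax=4&(-2)=4
after add edx, 4: edx=4+4=8
after sub ecx, 1: ecx=10-1=9
cmp ecx, 5  (cmp 9,5)
jg body: taken
after mov esi, [edx]: esi=M[8]=13
after and eax, esi: eax=4&13=4
after add edx, 4: edx=8+4=12
after sub ecx, 1: ecx=9-1=8
cmp ecx, 5  (cmp 8,5)
jg body: taken
after mov esi, [edx]: esi=M[12]=28
after and eax, esi: eax=4&28=4
after add edx, 4: edx=12+4=16
after sub ecx, 1: ecx=8-1=7
cmp ecx, 5  (cmp 7,5)
jg body: taken
after mov esi, [edx]: esi=M[16]=7
after and eax, esi: eax=4&7=4
after add edx, 4: edx=16+4=20
after sub ecx, 1: ecx=7-1=6
cmp ecx, 5  (cmp 6,5)
jg body: taken
after mov esi, [edx]: esi=M[20]=22
after and eax, esi: eax=4&22=4
after add edx, 4: edx=20+4=24
after sub ecx, 1: ecx=6-1=5
cmp ecx, 5  (cmp 5,5)
jg body: not taken
halt.
Total executed instructions: 41.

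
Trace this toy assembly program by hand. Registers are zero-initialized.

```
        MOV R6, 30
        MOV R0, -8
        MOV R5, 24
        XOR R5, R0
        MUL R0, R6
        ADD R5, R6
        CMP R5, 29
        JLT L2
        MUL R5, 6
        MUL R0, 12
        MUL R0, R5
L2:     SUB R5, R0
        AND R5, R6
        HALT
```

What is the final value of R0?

after MOV R6, 30: R6=30
after MOV R0, -8: R0=-8
after MOV R5, 24: R5=24
after XOR R5, R0: R5=24^(-8)=-32
after MUL R0, R6: R0=(-8)*30=-240
after ADD R5, R6: R5=(-32)+30=-2
CMP R5, 29  (cmp -2,29)
JLT L2: taken
after SUB R5, R0: R5=(-2)-(-240)=238
after AND R5, R6: R5=238&30=14
halt.

-240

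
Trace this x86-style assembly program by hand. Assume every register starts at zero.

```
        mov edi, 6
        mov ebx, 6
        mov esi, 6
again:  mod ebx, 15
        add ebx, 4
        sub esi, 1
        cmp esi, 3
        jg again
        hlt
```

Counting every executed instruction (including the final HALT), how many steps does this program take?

19

after mov edi, 6: edi=6
after mov ebx, 6: ebx=6
after mov esi, 6: esi=6
after mod ebx, 15: ebx=6%15=6
after add ebx, 4: ebx=6+4=10
after sub esi, 1: esi=6-1=5
cmp esi, 3  (cmp 5,3)
jg again: taken
after mod ebx, 15: ebx=10%15=10
after add ebx, 4: ebx=10+4=14
after sub esi, 1: esi=5-1=4
cmp esi, 3  (cmp 4,3)
jg again: taken
after mod ebx, 15: ebx=14%15=14
after add ebx, 4: ebx=14+4=18
after sub esi, 1: esi=4-1=3
cmp esi, 3  (cmp 3,3)
jg again: not taken
halt.
Total executed instructions: 19.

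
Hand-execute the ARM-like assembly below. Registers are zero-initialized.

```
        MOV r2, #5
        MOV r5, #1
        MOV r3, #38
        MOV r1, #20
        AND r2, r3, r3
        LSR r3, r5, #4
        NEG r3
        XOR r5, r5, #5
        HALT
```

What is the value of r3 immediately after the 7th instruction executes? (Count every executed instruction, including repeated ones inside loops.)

MOV r2, #5 → r2=5
MOV r5, #1 → r5=1
MOV r3, #38 → r3=38
MOV r1, #20 → r1=20
AND r2, r3, r3 → r2=38&38=38
LSR r3, r5, #4 → r3=1>>4=0
NEG r3 → r3=-(0)=0
After step 7: r3 = 0.

0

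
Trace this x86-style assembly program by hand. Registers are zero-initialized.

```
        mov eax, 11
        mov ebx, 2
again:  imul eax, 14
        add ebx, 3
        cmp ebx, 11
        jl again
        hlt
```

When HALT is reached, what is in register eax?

mov eax, 11 → eax=11
mov ebx, 2 → ebx=2
imul eax, 14 → eax=11*14=154
add ebx, 3 → ebx=2+3=5
cmp ebx, 11  (cmp 5,11)
jl again: taken
imul eax, 14 → eax=154*14=2156
add ebx, 3 → ebx=5+3=8
cmp ebx, 11  (cmp 8,11)
jl again: taken
imul eax, 14 → eax=2156*14=30184
add ebx, 3 → ebx=8+3=11
cmp ebx, 11  (cmp 11,11)
jl again: not taken
halt.

30184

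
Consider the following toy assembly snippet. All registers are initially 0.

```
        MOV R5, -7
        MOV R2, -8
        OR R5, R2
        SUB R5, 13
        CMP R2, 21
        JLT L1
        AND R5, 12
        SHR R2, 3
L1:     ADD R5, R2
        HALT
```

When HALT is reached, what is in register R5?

-28

after MOV R5, -7: R5=-7
after MOV R2, -8: R2=-8
after OR R5, R2: R5=(-7)|(-8)=-7
after SUB R5, 13: R5=(-7)-13=-20
CMP R2, 21  (cmp -8,21)
JLT L1: taken
after ADD R5, R2: R5=(-20)+(-8)=-28
halt.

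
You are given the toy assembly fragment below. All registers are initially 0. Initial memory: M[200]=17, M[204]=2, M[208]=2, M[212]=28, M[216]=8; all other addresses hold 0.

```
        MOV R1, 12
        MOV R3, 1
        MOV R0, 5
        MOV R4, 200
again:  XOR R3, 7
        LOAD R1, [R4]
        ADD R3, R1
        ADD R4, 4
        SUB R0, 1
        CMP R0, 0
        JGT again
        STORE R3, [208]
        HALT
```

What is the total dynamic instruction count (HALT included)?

MOV R1, 12 → R1=12
MOV R3, 1 → R3=1
MOV R0, 5 → R0=5
MOV R4, 200 → R4=200
XOR R3, 7 → R3=1^7=6
LOAD R1, [R4] → R1=M[200]=17
ADD R3, R1 → R3=6+17=23
ADD R4, 4 → R4=200+4=204
SUB R0, 1 → R0=5-1=4
CMP R0, 0  (cmp 4,0)
JGT again: taken
XOR R3, 7 → R3=23^7=16
LOAD R1, [R4] → R1=M[204]=2
ADD R3, R1 → R3=16+2=18
ADD R4, 4 → R4=204+4=208
SUB R0, 1 → R0=4-1=3
CMP R0, 0  (cmp 3,0)
JGT again: taken
XOR R3, 7 → R3=18^7=21
LOAD R1, [R4] → R1=M[208]=2
ADD R3, R1 → R3=21+2=23
ADD R4, 4 → R4=208+4=212
SUB R0, 1 → R0=3-1=2
CMP R0, 0  (cmp 2,0)
JGT again: taken
XOR R3, 7 → R3=23^7=16
LOAD R1, [R4] → R1=M[212]=28
ADD R3, R1 → R3=16+28=44
ADD R4, 4 → R4=212+4=216
SUB R0, 1 → R0=2-1=1
CMP R0, 0  (cmp 1,0)
JGT again: taken
XOR R3, 7 → R3=44^7=43
LOAD R1, [R4] → R1=M[216]=8
ADD R3, R1 → R3=43+8=51
ADD R4, 4 → R4=216+4=220
SUB R0, 1 → R0=1-1=0
CMP R0, 0  (cmp 0,0)
JGT again: not taken
STORE R3, [208] → M[208]=51
halt.
Total executed instructions: 41.

41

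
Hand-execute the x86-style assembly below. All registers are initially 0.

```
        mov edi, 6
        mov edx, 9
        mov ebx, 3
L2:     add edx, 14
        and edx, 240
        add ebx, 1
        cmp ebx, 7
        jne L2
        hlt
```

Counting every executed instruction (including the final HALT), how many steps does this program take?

24

mov edi, 6 → edi=6
mov edx, 9 → edx=9
mov ebx, 3 → ebx=3
add edx, 14 → edx=9+14=23
and edx, 240 → edx=23&240=16
add ebx, 1 → ebx=3+1=4
cmp ebx, 7  (cmp 4,7)
jne L2: taken
add edx, 14 → edx=16+14=30
and edx, 240 → edx=30&240=16
add ebx, 1 → ebx=4+1=5
cmp ebx, 7  (cmp 5,7)
jne L2: taken
add edx, 14 → edx=16+14=30
and edx, 240 → edx=30&240=16
add ebx, 1 → ebx=5+1=6
cmp ebx, 7  (cmp 6,7)
jne L2: taken
add edx, 14 → edx=16+14=30
and edx, 240 → edx=30&240=16
add ebx, 1 → ebx=6+1=7
cmp ebx, 7  (cmp 7,7)
jne L2: not taken
halt.
Total executed instructions: 24.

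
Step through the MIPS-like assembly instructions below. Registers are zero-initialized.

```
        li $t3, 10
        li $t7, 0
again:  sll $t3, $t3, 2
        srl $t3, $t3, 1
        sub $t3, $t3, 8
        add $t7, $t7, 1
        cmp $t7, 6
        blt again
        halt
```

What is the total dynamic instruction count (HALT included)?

39

li $t3, 10 → $t3=10
li $t7, 0 → $t7=0
sll $t3, $t3, 2 → $t3=10<<2=40
srl $t3, $t3, 1 → $t3=40>>1=20
sub $t3, $t3, 8 → $t3=20-8=12
add $t7, $t7, 1 → $t7=0+1=1
cmp $t7, 6  (cmp 1,6)
blt again: taken
sll $t3, $t3, 2 → $t3=12<<2=48
srl $t3, $t3, 1 → $t3=48>>1=24
sub $t3, $t3, 8 → $t3=24-8=16
add $t7, $t7, 1 → $t7=1+1=2
cmp $t7, 6  (cmp 2,6)
blt again: taken
sll $t3, $t3, 2 → $t3=16<<2=64
srl $t3, $t3, 1 → $t3=64>>1=32
sub $t3, $t3, 8 → $t3=32-8=24
add $t7, $t7, 1 → $t7=2+1=3
cmp $t7, 6  (cmp 3,6)
blt again: taken
sll $t3, $t3, 2 → $t3=24<<2=96
srl $t3, $t3, 1 → $t3=96>>1=48
sub $t3, $t3, 8 → $t3=48-8=40
add $t7, $t7, 1 → $t7=3+1=4
cmp $t7, 6  (cmp 4,6)
blt again: taken
sll $t3, $t3, 2 → $t3=40<<2=160
srl $t3, $t3, 1 → $t3=160>>1=80
sub $t3, $t3, 8 → $t3=80-8=72
add $t7, $t7, 1 → $t7=4+1=5
cmp $t7, 6  (cmp 5,6)
blt again: taken
sll $t3, $t3, 2 → $t3=72<<2=288
srl $t3, $t3, 1 → $t3=288>>1=144
sub $t3, $t3, 8 → $t3=144-8=136
add $t7, $t7, 1 → $t7=5+1=6
cmp $t7, 6  (cmp 6,6)
blt again: not taken
halt.
Total executed instructions: 39.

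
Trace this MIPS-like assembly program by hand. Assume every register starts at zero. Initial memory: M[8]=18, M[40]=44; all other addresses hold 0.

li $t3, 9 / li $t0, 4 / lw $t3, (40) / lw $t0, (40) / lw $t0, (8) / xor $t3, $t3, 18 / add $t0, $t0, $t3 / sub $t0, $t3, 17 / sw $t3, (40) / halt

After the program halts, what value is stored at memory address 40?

$t3=9
$t0=4
$t3=M[40]=44
$t0=M[40]=44
$t0=M[8]=18
$t3=44^18=62
$t0=18+62=80
$t0=62-17=45
sw $t3, (40) → M[40]=62
halt.

62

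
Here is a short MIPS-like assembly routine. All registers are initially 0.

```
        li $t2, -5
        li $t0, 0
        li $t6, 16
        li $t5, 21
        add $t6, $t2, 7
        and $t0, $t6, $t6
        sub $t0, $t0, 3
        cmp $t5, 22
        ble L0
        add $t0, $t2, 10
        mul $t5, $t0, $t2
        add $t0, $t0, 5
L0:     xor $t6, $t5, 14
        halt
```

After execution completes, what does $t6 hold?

27

$t2=-5
$t0=0
$t6=16
$t5=21
$t6=(-5)+7=2
$t0=2&2=2
$t0=2-3=-1
cmp $t5, 22  (cmp 21,22)
ble L0: taken
$t6=21^14=27
halt.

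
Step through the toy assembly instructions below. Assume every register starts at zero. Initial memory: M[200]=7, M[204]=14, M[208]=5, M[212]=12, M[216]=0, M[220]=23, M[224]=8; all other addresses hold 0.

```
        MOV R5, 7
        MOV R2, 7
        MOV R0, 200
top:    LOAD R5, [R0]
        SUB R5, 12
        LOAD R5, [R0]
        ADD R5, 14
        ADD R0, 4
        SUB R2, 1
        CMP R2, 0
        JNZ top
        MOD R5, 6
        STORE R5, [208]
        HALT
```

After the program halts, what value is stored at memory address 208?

4

MOV R5, 7 → R5=7
MOV R2, 7 → R2=7
MOV R0, 200 → R0=200
LOAD R5, [R0] → R5=M[200]=7
SUB R5, 12 → R5=7-12=-5
LOAD R5, [R0] → R5=M[200]=7
ADD R5, 14 → R5=7+14=21
ADD R0, 4 → R0=200+4=204
SUB R2, 1 → R2=7-1=6
CMP R2, 0  (cmp 6,0)
JNZ top: taken
LOAD R5, [R0] → R5=M[204]=14
SUB R5, 12 → R5=14-12=2
LOAD R5, [R0] → R5=M[204]=14
ADD R5, 14 → R5=14+14=28
ADD R0, 4 → R0=204+4=208
SUB R2, 1 → R2=6-1=5
CMP R2, 0  (cmp 5,0)
JNZ top: taken
LOAD R5, [R0] → R5=M[208]=5
SUB R5, 12 → R5=5-12=-7
LOAD R5, [R0] → R5=M[208]=5
ADD R5, 14 → R5=5+14=19
ADD R0, 4 → R0=208+4=212
SUB R2, 1 → R2=5-1=4
CMP R2, 0  (cmp 4,0)
JNZ top: taken
LOAD R5, [R0] → R5=M[212]=12
SUB R5, 12 → R5=12-12=0
LOAD R5, [R0] → R5=M[212]=12
ADD R5, 14 → R5=12+14=26
ADD R0, 4 → R0=212+4=216
SUB R2, 1 → R2=4-1=3
CMP R2, 0  (cmp 3,0)
JNZ top: taken
LOAD R5, [R0] → R5=M[216]=0
SUB R5, 12 → R5=0-12=-12
LOAD R5, [R0] → R5=M[216]=0
ADD R5, 14 → R5=0+14=14
ADD R0, 4 → R0=216+4=220
SUB R2, 1 → R2=3-1=2
CMP R2, 0  (cmp 2,0)
JNZ top: taken
LOAD R5, [R0] → R5=M[220]=23
SUB R5, 12 → R5=23-12=11
LOAD R5, [R0] → R5=M[220]=23
ADD R5, 14 → R5=23+14=37
ADD R0, 4 → R0=220+4=224
SUB R2, 1 → R2=2-1=1
CMP R2, 0  (cmp 1,0)
JNZ top: taken
LOAD R5, [R0] → R5=M[224]=8
SUB R5, 12 → R5=8-12=-4
LOAD R5, [R0] → R5=M[224]=8
ADD R5, 14 → R5=8+14=22
ADD R0, 4 → R0=224+4=228
SUB R2, 1 → R2=1-1=0
CMP R2, 0  (cmp 0,0)
JNZ top: not taken
MOD R5, 6 → R5=22%6=4
STORE R5, [208] → M[208]=4
halt.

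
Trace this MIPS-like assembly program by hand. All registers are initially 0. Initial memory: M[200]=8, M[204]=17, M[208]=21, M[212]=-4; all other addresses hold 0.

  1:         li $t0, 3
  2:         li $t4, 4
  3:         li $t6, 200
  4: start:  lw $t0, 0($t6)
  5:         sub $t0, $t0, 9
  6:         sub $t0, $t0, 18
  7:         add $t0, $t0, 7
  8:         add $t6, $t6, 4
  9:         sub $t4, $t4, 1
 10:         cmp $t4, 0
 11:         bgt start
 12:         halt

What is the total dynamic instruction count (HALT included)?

after li $t0, 3: $t0=3
after li $t4, 4: $t4=4
after li $t6, 200: $t6=200
after lw $t0, 0($t6): $t0=M[200]=8
after sub $t0, $t0, 9: $t0=8-9=-1
after sub $t0, $t0, 18: $t0=(-1)-18=-19
after add $t0, $t0, 7: $t0=(-19)+7=-12
after add $t6, $t6, 4: $t6=200+4=204
after sub $t4, $t4, 1: $t4=4-1=3
cmp $t4, 0  (cmp 3,0)
bgt start: taken
after lw $t0, 0($t6): $t0=M[204]=17
after sub $t0, $t0, 9: $t0=17-9=8
after sub $t0, $t0, 18: $t0=8-18=-10
after add $t0, $t0, 7: $t0=(-10)+7=-3
after add $t6, $t6, 4: $t6=204+4=208
after sub $t4, $t4, 1: $t4=3-1=2
cmp $t4, 0  (cmp 2,0)
bgt start: taken
after lw $t0, 0($t6): $t0=M[208]=21
after sub $t0, $t0, 9: $t0=21-9=12
after sub $t0, $t0, 18: $t0=12-18=-6
after add $t0, $t0, 7: $t0=(-6)+7=1
after add $t6, $t6, 4: $t6=208+4=212
after sub $t4, $t4, 1: $t4=2-1=1
cmp $t4, 0  (cmp 1,0)
bgt start: taken
after lw $t0, 0($t6): $t0=M[212]=-4
after sub $t0, $t0, 9: $t0=(-4)-9=-13
after sub $t0, $t0, 18: $t0=(-13)-18=-31
after add $t0, $t0, 7: $t0=(-31)+7=-24
after add $t6, $t6, 4: $t6=212+4=216
after sub $t4, $t4, 1: $t4=1-1=0
cmp $t4, 0  (cmp 0,0)
bgt start: not taken
halt.
Total executed instructions: 36.

36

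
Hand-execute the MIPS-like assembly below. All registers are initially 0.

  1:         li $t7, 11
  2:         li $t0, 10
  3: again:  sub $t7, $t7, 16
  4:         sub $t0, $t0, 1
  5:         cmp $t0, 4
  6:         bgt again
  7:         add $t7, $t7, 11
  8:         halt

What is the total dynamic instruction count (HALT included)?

28

after li $t7, 11: $t7=11
after li $t0, 10: $t0=10
after sub $t7, $t7, 16: $t7=11-16=-5
after sub $t0, $t0, 1: $t0=10-1=9
cmp $t0, 4  (cmp 9,4)
bgt again: taken
after sub $t7, $t7, 16: $t7=(-5)-16=-21
after sub $t0, $t0, 1: $t0=9-1=8
cmp $t0, 4  (cmp 8,4)
bgt again: taken
after sub $t7, $t7, 16: $t7=(-21)-16=-37
after sub $t0, $t0, 1: $t0=8-1=7
cmp $t0, 4  (cmp 7,4)
bgt again: taken
after sub $t7, $t7, 16: $t7=(-37)-16=-53
after sub $t0, $t0, 1: $t0=7-1=6
cmp $t0, 4  (cmp 6,4)
bgt again: taken
after sub $t7, $t7, 16: $t7=(-53)-16=-69
after sub $t0, $t0, 1: $t0=6-1=5
cmp $t0, 4  (cmp 5,4)
bgt again: taken
after sub $t7, $t7, 16: $t7=(-69)-16=-85
after sub $t0, $t0, 1: $t0=5-1=4
cmp $t0, 4  (cmp 4,4)
bgt again: not taken
after add $t7, $t7, 11: $t7=(-85)+11=-74
halt.
Total executed instructions: 28.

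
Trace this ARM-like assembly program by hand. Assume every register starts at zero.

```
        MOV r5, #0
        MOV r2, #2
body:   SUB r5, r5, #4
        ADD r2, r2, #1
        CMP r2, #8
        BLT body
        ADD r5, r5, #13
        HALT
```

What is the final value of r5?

MOV r5, #0 → r5=0
MOV r2, #2 → r2=2
SUB r5, r5, #4 → r5=0-4=-4
ADD r2, r2, #1 → r2=2+1=3
CMP r2, #8  (cmp 3,8)
BLT body: taken
SUB r5, r5, #4 → r5=(-4)-4=-8
ADD r2, r2, #1 → r2=3+1=4
CMP r2, #8  (cmp 4,8)
BLT body: taken
SUB r5, r5, #4 → r5=(-8)-4=-12
ADD r2, r2, #1 → r2=4+1=5
CMP r2, #8  (cmp 5,8)
BLT body: taken
SUB r5, r5, #4 → r5=(-12)-4=-16
ADD r2, r2, #1 → r2=5+1=6
CMP r2, #8  (cmp 6,8)
BLT body: taken
SUB r5, r5, #4 → r5=(-16)-4=-20
ADD r2, r2, #1 → r2=6+1=7
CMP r2, #8  (cmp 7,8)
BLT body: taken
SUB r5, r5, #4 → r5=(-20)-4=-24
ADD r2, r2, #1 → r2=7+1=8
CMP r2, #8  (cmp 8,8)
BLT body: not taken
ADD r5, r5, #13 → r5=(-24)+13=-11
halt.

-11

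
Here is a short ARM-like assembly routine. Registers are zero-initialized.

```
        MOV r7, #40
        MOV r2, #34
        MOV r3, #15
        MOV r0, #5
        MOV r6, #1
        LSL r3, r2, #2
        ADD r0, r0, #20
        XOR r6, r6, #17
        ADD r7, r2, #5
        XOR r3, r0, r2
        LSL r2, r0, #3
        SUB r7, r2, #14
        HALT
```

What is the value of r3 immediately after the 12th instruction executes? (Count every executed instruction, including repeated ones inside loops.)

59

MOV r7, #40 → r7=40
MOV r2, #34 → r2=34
MOV r3, #15 → r3=15
MOV r0, #5 → r0=5
MOV r6, #1 → r6=1
LSL r3, r2, #2 → r3=34<<2=136
ADD r0, r0, #20 → r0=5+20=25
XOR r6, r6, #17 → r6=1^17=16
ADD r7, r2, #5 → r7=34+5=39
XOR r3, r0, r2 → r3=25^34=59
LSL r2, r0, #3 → r2=25<<3=200
SUB r7, r2, #14 → r7=200-14=186
After step 12: r3 = 59.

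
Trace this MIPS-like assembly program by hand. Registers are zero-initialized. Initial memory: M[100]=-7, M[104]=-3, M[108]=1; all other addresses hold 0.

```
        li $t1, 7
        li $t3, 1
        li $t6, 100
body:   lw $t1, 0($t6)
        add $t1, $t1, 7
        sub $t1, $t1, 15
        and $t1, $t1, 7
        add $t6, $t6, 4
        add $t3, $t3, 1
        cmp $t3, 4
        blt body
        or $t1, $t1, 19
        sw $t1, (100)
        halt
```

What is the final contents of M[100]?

19

li $t1, 7 → $t1=7
li $t3, 1 → $t3=1
li $t6, 100 → $t6=100
lw $t1, 0($t6) → $t1=M[100]=-7
add $t1, $t1, 7 → $t1=(-7)+7=0
sub $t1, $t1, 15 → $t1=0-15=-15
and $t1, $t1, 7 → $t1=(-15)&7=1
add $t6, $t6, 4 → $t6=100+4=104
add $t3, $t3, 1 → $t3=1+1=2
cmp $t3, 4  (cmp 2,4)
blt body: taken
lw $t1, 0($t6) → $t1=M[104]=-3
add $t1, $t1, 7 → $t1=(-3)+7=4
sub $t1, $t1, 15 → $t1=4-15=-11
and $t1, $t1, 7 → $t1=(-11)&7=5
add $t6, $t6, 4 → $t6=104+4=108
add $t3, $t3, 1 → $t3=2+1=3
cmp $t3, 4  (cmp 3,4)
blt body: taken
lw $t1, 0($t6) → $t1=M[108]=1
add $t1, $t1, 7 → $t1=1+7=8
sub $t1, $t1, 15 → $t1=8-15=-7
and $t1, $t1, 7 → $t1=(-7)&7=1
add $t6, $t6, 4 → $t6=108+4=112
add $t3, $t3, 1 → $t3=3+1=4
cmp $t3, 4  (cmp 4,4)
blt body: not taken
or $t1, $t1, 19 → $t1=1|19=19
sw $t1, (100) → M[100]=19
halt.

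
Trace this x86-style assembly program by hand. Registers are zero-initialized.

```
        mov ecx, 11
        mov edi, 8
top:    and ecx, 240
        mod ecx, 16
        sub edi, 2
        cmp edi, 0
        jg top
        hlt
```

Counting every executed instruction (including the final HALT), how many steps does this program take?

ecx=11
edi=8
ecx=11&240=0
ecx=0%16=0
edi=8-2=6
cmp edi, 0  (cmp 6,0)
jg top: taken
ecx=0&240=0
ecx=0%16=0
edi=6-2=4
cmp edi, 0  (cmp 4,0)
jg top: taken
ecx=0&240=0
ecx=0%16=0
edi=4-2=2
cmp edi, 0  (cmp 2,0)
jg top: taken
ecx=0&240=0
ecx=0%16=0
edi=2-2=0
cmp edi, 0  (cmp 0,0)
jg top: not taken
halt.
Total executed instructions: 23.

23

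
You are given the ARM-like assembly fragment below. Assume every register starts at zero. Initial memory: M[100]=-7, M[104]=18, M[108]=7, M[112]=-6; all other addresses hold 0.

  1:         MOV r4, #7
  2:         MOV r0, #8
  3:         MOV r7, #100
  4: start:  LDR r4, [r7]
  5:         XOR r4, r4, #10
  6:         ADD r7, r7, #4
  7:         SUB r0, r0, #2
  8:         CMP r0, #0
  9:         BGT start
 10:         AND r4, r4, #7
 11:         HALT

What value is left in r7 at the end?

after MOV r4, #7: r4=7
after MOV r0, #8: r0=8
after MOV r7, #100: r7=100
after LDR r4, [r7]: r4=M[100]=-7
after XOR r4, r4, #10: r4=(-7)^10=-13
after ADD r7, r7, #4: r7=100+4=104
after SUB r0, r0, #2: r0=8-2=6
CMP r0, #0  (cmp 6,0)
BGT start: taken
after LDR r4, [r7]: r4=M[104]=18
after XOR r4, r4, #10: r4=18^10=24
after ADD r7, r7, #4: r7=104+4=108
after SUB r0, r0, #2: r0=6-2=4
CMP r0, #0  (cmp 4,0)
BGT start: taken
after LDR r4, [r7]: r4=M[108]=7
after XOR r4, r4, #10: r4=7^10=13
after ADD r7, r7, #4: r7=108+4=112
after SUB r0, r0, #2: r0=4-2=2
CMP r0, #0  (cmp 2,0)
BGT start: taken
after LDR r4, [r7]: r4=M[112]=-6
after XOR r4, r4, #10: r4=(-6)^10=-16
after ADD r7, r7, #4: r7=112+4=116
after SUB r0, r0, #2: r0=2-2=0
CMP r0, #0  (cmp 0,0)
BGT start: not taken
after AND r4, r4, #7: r4=(-16)&7=0
halt.

116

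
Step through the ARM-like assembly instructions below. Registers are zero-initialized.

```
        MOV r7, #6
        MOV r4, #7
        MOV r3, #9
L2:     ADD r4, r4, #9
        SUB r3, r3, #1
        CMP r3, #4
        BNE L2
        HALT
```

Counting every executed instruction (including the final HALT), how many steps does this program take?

r7=6
r4=7
r3=9
r4=7+9=16
r3=9-1=8
CMP r3, #4  (cmp 8,4)
BNE L2: taken
r4=16+9=25
r3=8-1=7
CMP r3, #4  (cmp 7,4)
BNE L2: taken
r4=25+9=34
r3=7-1=6
CMP r3, #4  (cmp 6,4)
BNE L2: taken
r4=34+9=43
r3=6-1=5
CMP r3, #4  (cmp 5,4)
BNE L2: taken
r4=43+9=52
r3=5-1=4
CMP r3, #4  (cmp 4,4)
BNE L2: not taken
halt.
Total executed instructions: 24.

24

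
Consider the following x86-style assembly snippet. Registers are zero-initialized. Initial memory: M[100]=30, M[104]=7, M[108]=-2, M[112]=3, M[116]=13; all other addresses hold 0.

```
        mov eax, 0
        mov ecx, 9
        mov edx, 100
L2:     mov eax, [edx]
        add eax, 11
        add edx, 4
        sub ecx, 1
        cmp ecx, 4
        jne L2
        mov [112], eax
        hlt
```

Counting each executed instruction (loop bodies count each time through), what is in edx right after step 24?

116

mov eax, 0 → eax=0
mov ecx, 9 → ecx=9
mov edx, 100 → edx=100
mov eax, [edx] → eax=M[100]=30
add eax, 11 → eax=30+11=41
add edx, 4 → edx=100+4=104
sub ecx, 1 → ecx=9-1=8
cmp ecx, 4  (cmp 8,4)
jne L2: taken
mov eax, [edx] → eax=M[104]=7
add eax, 11 → eax=7+11=18
add edx, 4 → edx=104+4=108
sub ecx, 1 → ecx=8-1=7
cmp ecx, 4  (cmp 7,4)
jne L2: taken
mov eax, [edx] → eax=M[108]=-2
add eax, 11 → eax=(-2)+11=9
add edx, 4 → edx=108+4=112
sub ecx, 1 → ecx=7-1=6
cmp ecx, 4  (cmp 6,4)
jne L2: taken
mov eax, [edx] → eax=M[112]=3
add eax, 11 → eax=3+11=14
add edx, 4 → edx=112+4=116
After step 24: edx = 116.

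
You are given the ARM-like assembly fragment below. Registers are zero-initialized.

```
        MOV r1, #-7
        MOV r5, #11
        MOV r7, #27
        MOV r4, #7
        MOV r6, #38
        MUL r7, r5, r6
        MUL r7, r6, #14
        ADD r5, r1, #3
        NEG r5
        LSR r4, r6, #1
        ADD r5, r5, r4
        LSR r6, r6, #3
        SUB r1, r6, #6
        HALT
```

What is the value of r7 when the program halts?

MOV r1, #-7 → r1=-7
MOV r5, #11 → r5=11
MOV r7, #27 → r7=27
MOV r4, #7 → r4=7
MOV r6, #38 → r6=38
MUL r7, r5, r6 → r7=11*38=418
MUL r7, r6, #14 → r7=38*14=532
ADD r5, r1, #3 → r5=(-7)+3=-4
NEG r5 → r5=-(-4)=4
LSR r4, r6, #1 → r4=38>>1=19
ADD r5, r5, r4 → r5=4+19=23
LSR r6, r6, #3 → r6=38>>3=4
SUB r1, r6, #6 → r1=4-6=-2
halt.

532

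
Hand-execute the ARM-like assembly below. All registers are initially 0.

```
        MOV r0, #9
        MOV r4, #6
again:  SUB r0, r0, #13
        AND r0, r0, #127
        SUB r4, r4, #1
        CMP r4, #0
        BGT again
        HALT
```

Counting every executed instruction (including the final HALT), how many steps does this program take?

MOV r0, #9 → r0=9
MOV r4, #6 → r4=6
SUB r0, r0, #13 → r0=9-13=-4
AND r0, r0, #127 → r0=(-4)&127=124
SUB r4, r4, #1 → r4=6-1=5
CMP r4, #0  (cmp 5,0)
BGT again: taken
SUB r0, r0, #13 → r0=124-13=111
AND r0, r0, #127 → r0=111&127=111
SUB r4, r4, #1 → r4=5-1=4
CMP r4, #0  (cmp 4,0)
BGT again: taken
SUB r0, r0, #13 → r0=111-13=98
AND r0, r0, #127 → r0=98&127=98
SUB r4, r4, #1 → r4=4-1=3
CMP r4, #0  (cmp 3,0)
BGT again: taken
SUB r0, r0, #13 → r0=98-13=85
AND r0, r0, #127 → r0=85&127=85
SUB r4, r4, #1 → r4=3-1=2
CMP r4, #0  (cmp 2,0)
BGT again: taken
SUB r0, r0, #13 → r0=85-13=72
AND r0, r0, #127 → r0=72&127=72
SUB r4, r4, #1 → r4=2-1=1
CMP r4, #0  (cmp 1,0)
BGT again: taken
SUB r0, r0, #13 → r0=72-13=59
AND r0, r0, #127 → r0=59&127=59
SUB r4, r4, #1 → r4=1-1=0
CMP r4, #0  (cmp 0,0)
BGT again: not taken
halt.
Total executed instructions: 33.

33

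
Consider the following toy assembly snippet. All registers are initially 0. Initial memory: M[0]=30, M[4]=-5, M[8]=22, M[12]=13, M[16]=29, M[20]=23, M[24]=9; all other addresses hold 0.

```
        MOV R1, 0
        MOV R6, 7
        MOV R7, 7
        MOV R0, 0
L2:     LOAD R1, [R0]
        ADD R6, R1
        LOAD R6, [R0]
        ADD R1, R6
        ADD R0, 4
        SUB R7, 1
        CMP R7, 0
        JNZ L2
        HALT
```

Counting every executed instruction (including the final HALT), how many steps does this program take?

61

after MOV R1, 0: R1=0
after MOV R6, 7: R6=7
after MOV R7, 7: R7=7
after MOV R0, 0: R0=0
after LOAD R1, [R0]: R1=M[0]=30
after ADD R6, R1: R6=7+30=37
after LOAD R6, [R0]: R6=M[0]=30
after ADD R1, R6: R1=30+30=60
after ADD R0, 4: R0=0+4=4
after SUB R7, 1: R7=7-1=6
CMP R7, 0  (cmp 6,0)
JNZ L2: taken
after LOAD R1, [R0]: R1=M[4]=-5
after ADD R6, R1: R6=30+(-5)=25
after LOAD R6, [R0]: R6=M[4]=-5
after ADD R1, R6: R1=(-5)+(-5)=-10
after ADD R0, 4: R0=4+4=8
after SUB R7, 1: R7=6-1=5
CMP R7, 0  (cmp 5,0)
JNZ L2: taken
after LOAD R1, [R0]: R1=M[8]=22
after ADD R6, R1: R6=(-5)+22=17
after LOAD R6, [R0]: R6=M[8]=22
after ADD R1, R6: R1=22+22=44
after ADD R0, 4: R0=8+4=12
after SUB R7, 1: R7=5-1=4
CMP R7, 0  (cmp 4,0)
JNZ L2: taken
after LOAD R1, [R0]: R1=M[12]=13
after ADD R6, R1: R6=22+13=35
after LOAD R6, [R0]: R6=M[12]=13
after ADD R1, R6: R1=13+13=26
after ADD R0, 4: R0=12+4=16
after SUB R7, 1: R7=4-1=3
CMP R7, 0  (cmp 3,0)
JNZ L2: taken
after LOAD R1, [R0]: R1=M[16]=29
after ADD R6, R1: R6=13+29=42
after LOAD R6, [R0]: R6=M[16]=29
after ADD R1, R6: R1=29+29=58
after ADD R0, 4: R0=16+4=20
after SUB R7, 1: R7=3-1=2
CMP R7, 0  (cmp 2,0)
JNZ L2: taken
after LOAD R1, [R0]: R1=M[20]=23
after ADD R6, R1: R6=29+23=52
after LOAD R6, [R0]: R6=M[20]=23
after ADD R1, R6: R1=23+23=46
after ADD R0, 4: R0=20+4=24
after SUB R7, 1: R7=2-1=1
CMP R7, 0  (cmp 1,0)
JNZ L2: taken
after LOAD R1, [R0]: R1=M[24]=9
after ADD R6, R1: R6=23+9=32
after LOAD R6, [R0]: R6=M[24]=9
after ADD R1, R6: R1=9+9=18
after ADD R0, 4: R0=24+4=28
after SUB R7, 1: R7=1-1=0
CMP R7, 0  (cmp 0,0)
JNZ L2: not taken
halt.
Total executed instructions: 61.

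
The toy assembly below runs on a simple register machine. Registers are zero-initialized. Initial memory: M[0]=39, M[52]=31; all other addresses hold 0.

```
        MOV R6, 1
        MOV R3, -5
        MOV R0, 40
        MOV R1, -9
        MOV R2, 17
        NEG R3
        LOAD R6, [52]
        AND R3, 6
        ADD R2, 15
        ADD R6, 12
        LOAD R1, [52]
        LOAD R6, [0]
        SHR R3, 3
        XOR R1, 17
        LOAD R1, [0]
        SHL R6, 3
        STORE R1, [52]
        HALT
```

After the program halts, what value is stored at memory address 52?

39

R6=1
R3=-5
R0=40
R1=-9
R2=17
R3=-(-5)=5
R6=M[52]=31
R3=5&6=4
R2=17+15=32
R6=31+12=43
R1=M[52]=31
R6=M[0]=39
R3=4>>3=0
R1=31^17=14
R1=M[0]=39
R6=39<<3=312
STORE R1, [52] → M[52]=39
halt.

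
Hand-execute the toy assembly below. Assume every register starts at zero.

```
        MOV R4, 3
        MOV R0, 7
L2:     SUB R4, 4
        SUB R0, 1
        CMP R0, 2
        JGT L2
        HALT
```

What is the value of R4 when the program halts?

-17

after MOV R4, 3: R4=3
after MOV R0, 7: R0=7
after SUB R4, 4: R4=3-4=-1
after SUB R0, 1: R0=7-1=6
CMP R0, 2  (cmp 6,2)
JGT L2: taken
after SUB R4, 4: R4=(-1)-4=-5
after SUB R0, 1: R0=6-1=5
CMP R0, 2  (cmp 5,2)
JGT L2: taken
after SUB R4, 4: R4=(-5)-4=-9
after SUB R0, 1: R0=5-1=4
CMP R0, 2  (cmp 4,2)
JGT L2: taken
after SUB R4, 4: R4=(-9)-4=-13
after SUB R0, 1: R0=4-1=3
CMP R0, 2  (cmp 3,2)
JGT L2: taken
after SUB R4, 4: R4=(-13)-4=-17
after SUB R0, 1: R0=3-1=2
CMP R0, 2  (cmp 2,2)
JGT L2: not taken
halt.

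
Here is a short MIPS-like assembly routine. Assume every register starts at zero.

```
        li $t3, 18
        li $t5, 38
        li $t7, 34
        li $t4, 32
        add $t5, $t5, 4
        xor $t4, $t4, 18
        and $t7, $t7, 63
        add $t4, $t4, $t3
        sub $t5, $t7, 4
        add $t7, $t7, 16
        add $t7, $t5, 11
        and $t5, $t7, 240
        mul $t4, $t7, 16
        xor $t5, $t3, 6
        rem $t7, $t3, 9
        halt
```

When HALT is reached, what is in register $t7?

$t3=18
$t5=38
$t7=34
$t4=32
$t5=38+4=42
$t4=32^18=50
$t7=34&63=34
$t4=50+18=68
$t5=34-4=30
$t7=34+16=50
$t7=30+11=41
$t5=41&240=32
$t4=41*16=656
$t5=18^6=20
$t7=18%9=0
halt.

0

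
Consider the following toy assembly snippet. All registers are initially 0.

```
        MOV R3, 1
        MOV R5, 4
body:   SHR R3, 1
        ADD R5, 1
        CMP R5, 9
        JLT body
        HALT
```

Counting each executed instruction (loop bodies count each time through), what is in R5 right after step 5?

MOV R3, 1 → R3=1
MOV R5, 4 → R5=4
SHR R3, 1 → R3=1>>1=0
ADD R5, 1 → R5=4+1=5
CMP R5, 9  (cmp 5,9)
After step 5: R5 = 5.

5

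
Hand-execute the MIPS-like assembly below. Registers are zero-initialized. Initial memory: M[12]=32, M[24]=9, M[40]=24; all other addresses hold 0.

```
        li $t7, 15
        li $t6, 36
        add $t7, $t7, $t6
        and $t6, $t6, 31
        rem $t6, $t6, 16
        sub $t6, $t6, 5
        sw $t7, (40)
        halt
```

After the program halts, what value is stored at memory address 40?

51

li $t7, 15 → $t7=15
li $t6, 36 → $t6=36
add $t7, $t7, $t6 → $t7=15+36=51
and $t6, $t6, 31 → $t6=36&31=4
rem $t6, $t6, 16 → $t6=4%16=4
sub $t6, $t6, 5 → $t6=4-5=-1
sw $t7, (40) → M[40]=51
halt.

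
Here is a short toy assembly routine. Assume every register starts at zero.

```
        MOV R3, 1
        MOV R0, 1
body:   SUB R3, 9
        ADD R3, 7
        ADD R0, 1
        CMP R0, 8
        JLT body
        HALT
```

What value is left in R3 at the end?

MOV R3, 1 → R3=1
MOV R0, 1 → R0=1
SUB R3, 9 → R3=1-9=-8
ADD R3, 7 → R3=(-8)+7=-1
ADD R0, 1 → R0=1+1=2
CMP R0, 8  (cmp 2,8)
JLT body: taken
SUB R3, 9 → R3=(-1)-9=-10
ADD R3, 7 → R3=(-10)+7=-3
ADD R0, 1 → R0=2+1=3
CMP R0, 8  (cmp 3,8)
JLT body: taken
SUB R3, 9 → R3=(-3)-9=-12
ADD R3, 7 → R3=(-12)+7=-5
ADD R0, 1 → R0=3+1=4
CMP R0, 8  (cmp 4,8)
JLT body: taken
SUB R3, 9 → R3=(-5)-9=-14
ADD R3, 7 → R3=(-14)+7=-7
ADD R0, 1 → R0=4+1=5
CMP R0, 8  (cmp 5,8)
JLT body: taken
SUB R3, 9 → R3=(-7)-9=-16
ADD R3, 7 → R3=(-16)+7=-9
ADD R0, 1 → R0=5+1=6
CMP R0, 8  (cmp 6,8)
JLT body: taken
SUB R3, 9 → R3=(-9)-9=-18
ADD R3, 7 → R3=(-18)+7=-11
ADD R0, 1 → R0=6+1=7
CMP R0, 8  (cmp 7,8)
JLT body: taken
SUB R3, 9 → R3=(-11)-9=-20
ADD R3, 7 → R3=(-20)+7=-13
ADD R0, 1 → R0=7+1=8
CMP R0, 8  (cmp 8,8)
JLT body: not taken
halt.

-13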